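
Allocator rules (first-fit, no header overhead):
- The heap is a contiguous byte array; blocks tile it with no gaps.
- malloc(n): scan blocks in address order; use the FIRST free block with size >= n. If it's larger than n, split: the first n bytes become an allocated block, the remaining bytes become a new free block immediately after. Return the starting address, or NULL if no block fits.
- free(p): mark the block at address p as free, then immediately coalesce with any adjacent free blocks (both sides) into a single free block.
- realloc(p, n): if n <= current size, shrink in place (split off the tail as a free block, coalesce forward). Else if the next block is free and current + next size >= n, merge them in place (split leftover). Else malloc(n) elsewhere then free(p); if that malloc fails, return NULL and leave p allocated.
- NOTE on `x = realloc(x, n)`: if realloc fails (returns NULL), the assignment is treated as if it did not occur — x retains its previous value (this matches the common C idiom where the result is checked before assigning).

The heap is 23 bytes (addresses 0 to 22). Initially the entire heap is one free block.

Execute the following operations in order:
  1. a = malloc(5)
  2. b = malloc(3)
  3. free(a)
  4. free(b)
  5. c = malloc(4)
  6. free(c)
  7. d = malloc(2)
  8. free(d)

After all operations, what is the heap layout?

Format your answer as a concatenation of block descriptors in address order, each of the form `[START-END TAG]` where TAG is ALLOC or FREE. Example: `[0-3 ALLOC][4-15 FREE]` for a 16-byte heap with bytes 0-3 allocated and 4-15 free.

Op 1: a = malloc(5) -> a = 0; heap: [0-4 ALLOC][5-22 FREE]
Op 2: b = malloc(3) -> b = 5; heap: [0-4 ALLOC][5-7 ALLOC][8-22 FREE]
Op 3: free(a) -> (freed a); heap: [0-4 FREE][5-7 ALLOC][8-22 FREE]
Op 4: free(b) -> (freed b); heap: [0-22 FREE]
Op 5: c = malloc(4) -> c = 0; heap: [0-3 ALLOC][4-22 FREE]
Op 6: free(c) -> (freed c); heap: [0-22 FREE]
Op 7: d = malloc(2) -> d = 0; heap: [0-1 ALLOC][2-22 FREE]
Op 8: free(d) -> (freed d); heap: [0-22 FREE]

Answer: [0-22 FREE]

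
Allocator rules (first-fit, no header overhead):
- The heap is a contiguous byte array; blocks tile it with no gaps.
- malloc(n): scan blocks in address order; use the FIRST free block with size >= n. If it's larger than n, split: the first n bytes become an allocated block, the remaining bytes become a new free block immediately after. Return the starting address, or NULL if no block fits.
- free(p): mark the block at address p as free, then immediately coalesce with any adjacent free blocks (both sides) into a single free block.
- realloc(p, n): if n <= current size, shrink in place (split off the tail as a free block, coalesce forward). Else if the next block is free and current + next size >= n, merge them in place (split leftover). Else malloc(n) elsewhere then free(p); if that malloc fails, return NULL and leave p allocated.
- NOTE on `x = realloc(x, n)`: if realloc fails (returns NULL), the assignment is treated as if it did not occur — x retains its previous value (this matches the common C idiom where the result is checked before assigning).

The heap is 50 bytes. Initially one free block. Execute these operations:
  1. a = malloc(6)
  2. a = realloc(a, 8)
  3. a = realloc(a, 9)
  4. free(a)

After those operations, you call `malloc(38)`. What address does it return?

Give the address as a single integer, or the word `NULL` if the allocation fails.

Answer: 0

Derivation:
Op 1: a = malloc(6) -> a = 0; heap: [0-5 ALLOC][6-49 FREE]
Op 2: a = realloc(a, 8) -> a = 0; heap: [0-7 ALLOC][8-49 FREE]
Op 3: a = realloc(a, 9) -> a = 0; heap: [0-8 ALLOC][9-49 FREE]
Op 4: free(a) -> (freed a); heap: [0-49 FREE]
malloc(38): first-fit scan over [0-49 FREE] -> 0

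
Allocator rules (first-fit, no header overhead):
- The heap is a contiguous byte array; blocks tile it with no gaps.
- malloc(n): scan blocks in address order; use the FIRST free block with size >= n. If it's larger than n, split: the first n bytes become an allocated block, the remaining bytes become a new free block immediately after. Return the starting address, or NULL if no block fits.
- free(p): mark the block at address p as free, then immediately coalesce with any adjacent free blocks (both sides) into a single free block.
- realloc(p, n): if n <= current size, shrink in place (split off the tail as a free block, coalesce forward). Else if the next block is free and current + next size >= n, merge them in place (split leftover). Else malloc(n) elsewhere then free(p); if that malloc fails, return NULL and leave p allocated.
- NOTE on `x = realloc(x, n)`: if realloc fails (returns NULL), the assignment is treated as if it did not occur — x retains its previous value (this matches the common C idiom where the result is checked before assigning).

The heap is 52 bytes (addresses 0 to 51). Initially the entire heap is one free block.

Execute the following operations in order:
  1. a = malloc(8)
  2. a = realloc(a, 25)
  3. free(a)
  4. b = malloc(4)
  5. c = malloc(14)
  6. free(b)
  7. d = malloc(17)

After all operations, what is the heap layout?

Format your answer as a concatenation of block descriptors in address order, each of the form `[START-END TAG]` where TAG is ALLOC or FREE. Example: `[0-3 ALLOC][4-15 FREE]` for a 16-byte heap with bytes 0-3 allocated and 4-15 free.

Answer: [0-3 FREE][4-17 ALLOC][18-34 ALLOC][35-51 FREE]

Derivation:
Op 1: a = malloc(8) -> a = 0; heap: [0-7 ALLOC][8-51 FREE]
Op 2: a = realloc(a, 25) -> a = 0; heap: [0-24 ALLOC][25-51 FREE]
Op 3: free(a) -> (freed a); heap: [0-51 FREE]
Op 4: b = malloc(4) -> b = 0; heap: [0-3 ALLOC][4-51 FREE]
Op 5: c = malloc(14) -> c = 4; heap: [0-3 ALLOC][4-17 ALLOC][18-51 FREE]
Op 6: free(b) -> (freed b); heap: [0-3 FREE][4-17 ALLOC][18-51 FREE]
Op 7: d = malloc(17) -> d = 18; heap: [0-3 FREE][4-17 ALLOC][18-34 ALLOC][35-51 FREE]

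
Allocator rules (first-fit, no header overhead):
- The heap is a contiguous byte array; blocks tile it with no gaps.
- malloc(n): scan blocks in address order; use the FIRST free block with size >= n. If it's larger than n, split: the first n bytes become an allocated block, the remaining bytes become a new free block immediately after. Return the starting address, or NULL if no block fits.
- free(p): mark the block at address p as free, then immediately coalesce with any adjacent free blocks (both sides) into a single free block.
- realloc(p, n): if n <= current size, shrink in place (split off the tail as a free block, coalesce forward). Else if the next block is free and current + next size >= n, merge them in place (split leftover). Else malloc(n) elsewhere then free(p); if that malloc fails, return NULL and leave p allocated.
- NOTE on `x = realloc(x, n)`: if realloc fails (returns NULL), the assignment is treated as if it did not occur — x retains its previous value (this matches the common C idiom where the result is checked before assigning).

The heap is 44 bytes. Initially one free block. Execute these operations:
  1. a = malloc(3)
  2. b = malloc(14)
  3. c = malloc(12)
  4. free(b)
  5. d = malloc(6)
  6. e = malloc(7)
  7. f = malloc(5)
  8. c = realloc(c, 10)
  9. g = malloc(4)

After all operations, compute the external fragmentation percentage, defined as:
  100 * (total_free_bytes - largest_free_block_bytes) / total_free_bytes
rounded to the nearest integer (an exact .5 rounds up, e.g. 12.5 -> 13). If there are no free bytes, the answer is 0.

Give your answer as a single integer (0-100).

Op 1: a = malloc(3) -> a = 0; heap: [0-2 ALLOC][3-43 FREE]
Op 2: b = malloc(14) -> b = 3; heap: [0-2 ALLOC][3-16 ALLOC][17-43 FREE]
Op 3: c = malloc(12) -> c = 17; heap: [0-2 ALLOC][3-16 ALLOC][17-28 ALLOC][29-43 FREE]
Op 4: free(b) -> (freed b); heap: [0-2 ALLOC][3-16 FREE][17-28 ALLOC][29-43 FREE]
Op 5: d = malloc(6) -> d = 3; heap: [0-2 ALLOC][3-8 ALLOC][9-16 FREE][17-28 ALLOC][29-43 FREE]
Op 6: e = malloc(7) -> e = 9; heap: [0-2 ALLOC][3-8 ALLOC][9-15 ALLOC][16-16 FREE][17-28 ALLOC][29-43 FREE]
Op 7: f = malloc(5) -> f = 29; heap: [0-2 ALLOC][3-8 ALLOC][9-15 ALLOC][16-16 FREE][17-28 ALLOC][29-33 ALLOC][34-43 FREE]
Op 8: c = realloc(c, 10) -> c = 17; heap: [0-2 ALLOC][3-8 ALLOC][9-15 ALLOC][16-16 FREE][17-26 ALLOC][27-28 FREE][29-33 ALLOC][34-43 FREE]
Op 9: g = malloc(4) -> g = 34; heap: [0-2 ALLOC][3-8 ALLOC][9-15 ALLOC][16-16 FREE][17-26 ALLOC][27-28 FREE][29-33 ALLOC][34-37 ALLOC][38-43 FREE]
Free blocks: [1 2 6] total_free=9 largest=6 -> 100*(9-6)/9 = 300/9 ≈ 33.333 -> rounds to 33

Answer: 33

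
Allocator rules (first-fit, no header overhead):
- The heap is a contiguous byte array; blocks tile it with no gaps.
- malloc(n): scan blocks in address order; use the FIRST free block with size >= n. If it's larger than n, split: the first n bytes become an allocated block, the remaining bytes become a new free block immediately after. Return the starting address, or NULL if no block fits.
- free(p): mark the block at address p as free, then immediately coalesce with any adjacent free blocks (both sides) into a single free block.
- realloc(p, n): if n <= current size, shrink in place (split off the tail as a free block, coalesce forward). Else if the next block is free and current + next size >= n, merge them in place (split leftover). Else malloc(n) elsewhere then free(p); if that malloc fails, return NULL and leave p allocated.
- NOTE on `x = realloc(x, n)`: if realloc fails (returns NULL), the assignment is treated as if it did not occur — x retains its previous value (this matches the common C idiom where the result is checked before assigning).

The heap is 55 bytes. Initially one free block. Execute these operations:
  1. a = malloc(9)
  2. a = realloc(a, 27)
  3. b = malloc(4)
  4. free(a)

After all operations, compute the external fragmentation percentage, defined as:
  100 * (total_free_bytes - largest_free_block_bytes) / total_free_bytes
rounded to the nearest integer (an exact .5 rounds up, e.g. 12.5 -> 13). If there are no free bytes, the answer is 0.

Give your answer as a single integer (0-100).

Answer: 47

Derivation:
Op 1: a = malloc(9) -> a = 0; heap: [0-8 ALLOC][9-54 FREE]
Op 2: a = realloc(a, 27) -> a = 0; heap: [0-26 ALLOC][27-54 FREE]
Op 3: b = malloc(4) -> b = 27; heap: [0-26 ALLOC][27-30 ALLOC][31-54 FREE]
Op 4: free(a) -> (freed a); heap: [0-26 FREE][27-30 ALLOC][31-54 FREE]
Free blocks: [27 24] total_free=51 largest=27 -> 100*(51-27)/51 = 2400/51 ≈ 47.059 -> rounds to 47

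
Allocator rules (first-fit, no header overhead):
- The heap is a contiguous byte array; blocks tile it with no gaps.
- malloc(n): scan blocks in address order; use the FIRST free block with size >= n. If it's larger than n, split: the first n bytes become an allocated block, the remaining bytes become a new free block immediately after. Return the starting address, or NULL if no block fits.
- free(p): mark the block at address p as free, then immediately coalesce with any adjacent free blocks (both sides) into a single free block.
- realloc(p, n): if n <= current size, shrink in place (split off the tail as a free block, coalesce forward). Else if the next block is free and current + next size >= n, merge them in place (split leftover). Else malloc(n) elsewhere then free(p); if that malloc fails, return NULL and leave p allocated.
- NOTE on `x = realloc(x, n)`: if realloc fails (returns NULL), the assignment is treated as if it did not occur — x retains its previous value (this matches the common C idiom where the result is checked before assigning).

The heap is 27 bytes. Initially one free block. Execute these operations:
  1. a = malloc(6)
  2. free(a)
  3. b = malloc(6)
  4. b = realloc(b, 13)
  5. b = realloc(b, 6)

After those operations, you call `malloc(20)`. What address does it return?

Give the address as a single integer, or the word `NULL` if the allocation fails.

Answer: 6

Derivation:
Op 1: a = malloc(6) -> a = 0; heap: [0-5 ALLOC][6-26 FREE]
Op 2: free(a) -> (freed a); heap: [0-26 FREE]
Op 3: b = malloc(6) -> b = 0; heap: [0-5 ALLOC][6-26 FREE]
Op 4: b = realloc(b, 13) -> b = 0; heap: [0-12 ALLOC][13-26 FREE]
Op 5: b = realloc(b, 6) -> b = 0; heap: [0-5 ALLOC][6-26 FREE]
malloc(20): first-fit scan over [0-5 ALLOC][6-26 FREE] -> 6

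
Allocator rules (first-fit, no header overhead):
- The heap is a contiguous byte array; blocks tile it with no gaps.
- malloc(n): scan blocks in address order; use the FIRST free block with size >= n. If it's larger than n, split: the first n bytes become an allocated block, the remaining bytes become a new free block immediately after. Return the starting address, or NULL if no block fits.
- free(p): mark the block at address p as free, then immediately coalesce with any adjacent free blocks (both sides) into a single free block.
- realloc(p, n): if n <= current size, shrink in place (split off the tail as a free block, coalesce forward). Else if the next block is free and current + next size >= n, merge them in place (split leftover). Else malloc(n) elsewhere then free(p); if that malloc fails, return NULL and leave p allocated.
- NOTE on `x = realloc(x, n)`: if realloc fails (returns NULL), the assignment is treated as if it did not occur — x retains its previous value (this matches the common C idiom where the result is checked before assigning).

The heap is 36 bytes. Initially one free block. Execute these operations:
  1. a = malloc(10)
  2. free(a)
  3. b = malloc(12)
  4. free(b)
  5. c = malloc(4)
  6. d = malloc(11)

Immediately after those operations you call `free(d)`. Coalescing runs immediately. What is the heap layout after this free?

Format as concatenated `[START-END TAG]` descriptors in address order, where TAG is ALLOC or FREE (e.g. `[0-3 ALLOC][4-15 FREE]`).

Answer: [0-3 ALLOC][4-35 FREE]

Derivation:
Op 1: a = malloc(10) -> a = 0; heap: [0-9 ALLOC][10-35 FREE]
Op 2: free(a) -> (freed a); heap: [0-35 FREE]
Op 3: b = malloc(12) -> b = 0; heap: [0-11 ALLOC][12-35 FREE]
Op 4: free(b) -> (freed b); heap: [0-35 FREE]
Op 5: c = malloc(4) -> c = 0; heap: [0-3 ALLOC][4-35 FREE]
Op 6: d = malloc(11) -> d = 4; heap: [0-3 ALLOC][4-14 ALLOC][15-35 FREE]
free(d): d = 4 -> block [4-14 ALLOC]; mark free, coalesce with adjacent free neighbors -> [0-3 ALLOC][4-35 FREE]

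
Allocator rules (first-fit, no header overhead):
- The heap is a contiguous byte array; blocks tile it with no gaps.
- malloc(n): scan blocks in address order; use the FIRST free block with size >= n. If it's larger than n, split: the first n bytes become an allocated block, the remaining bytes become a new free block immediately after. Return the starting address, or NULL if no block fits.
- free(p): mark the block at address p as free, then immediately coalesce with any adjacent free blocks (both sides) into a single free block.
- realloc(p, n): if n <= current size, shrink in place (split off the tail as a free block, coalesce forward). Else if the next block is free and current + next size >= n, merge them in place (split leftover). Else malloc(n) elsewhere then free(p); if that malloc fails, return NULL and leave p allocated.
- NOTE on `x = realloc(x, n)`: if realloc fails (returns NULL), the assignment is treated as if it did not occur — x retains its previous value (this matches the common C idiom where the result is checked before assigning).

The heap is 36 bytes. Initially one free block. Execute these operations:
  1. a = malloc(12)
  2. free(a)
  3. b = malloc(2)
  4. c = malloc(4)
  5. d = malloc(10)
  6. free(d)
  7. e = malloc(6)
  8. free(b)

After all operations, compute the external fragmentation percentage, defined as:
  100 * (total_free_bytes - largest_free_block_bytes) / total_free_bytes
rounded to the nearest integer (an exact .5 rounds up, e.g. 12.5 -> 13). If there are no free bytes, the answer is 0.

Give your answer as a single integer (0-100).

Op 1: a = malloc(12) -> a = 0; heap: [0-11 ALLOC][12-35 FREE]
Op 2: free(a) -> (freed a); heap: [0-35 FREE]
Op 3: b = malloc(2) -> b = 0; heap: [0-1 ALLOC][2-35 FREE]
Op 4: c = malloc(4) -> c = 2; heap: [0-1 ALLOC][2-5 ALLOC][6-35 FREE]
Op 5: d = malloc(10) -> d = 6; heap: [0-1 ALLOC][2-5 ALLOC][6-15 ALLOC][16-35 FREE]
Op 6: free(d) -> (freed d); heap: [0-1 ALLOC][2-5 ALLOC][6-35 FREE]
Op 7: e = malloc(6) -> e = 6; heap: [0-1 ALLOC][2-5 ALLOC][6-11 ALLOC][12-35 FREE]
Op 8: free(b) -> (freed b); heap: [0-1 FREE][2-5 ALLOC][6-11 ALLOC][12-35 FREE]
Free blocks: [2 24] total_free=26 largest=24 -> 100*(26-24)/26 = 200/26 ≈ 7.692 -> rounds to 8

Answer: 8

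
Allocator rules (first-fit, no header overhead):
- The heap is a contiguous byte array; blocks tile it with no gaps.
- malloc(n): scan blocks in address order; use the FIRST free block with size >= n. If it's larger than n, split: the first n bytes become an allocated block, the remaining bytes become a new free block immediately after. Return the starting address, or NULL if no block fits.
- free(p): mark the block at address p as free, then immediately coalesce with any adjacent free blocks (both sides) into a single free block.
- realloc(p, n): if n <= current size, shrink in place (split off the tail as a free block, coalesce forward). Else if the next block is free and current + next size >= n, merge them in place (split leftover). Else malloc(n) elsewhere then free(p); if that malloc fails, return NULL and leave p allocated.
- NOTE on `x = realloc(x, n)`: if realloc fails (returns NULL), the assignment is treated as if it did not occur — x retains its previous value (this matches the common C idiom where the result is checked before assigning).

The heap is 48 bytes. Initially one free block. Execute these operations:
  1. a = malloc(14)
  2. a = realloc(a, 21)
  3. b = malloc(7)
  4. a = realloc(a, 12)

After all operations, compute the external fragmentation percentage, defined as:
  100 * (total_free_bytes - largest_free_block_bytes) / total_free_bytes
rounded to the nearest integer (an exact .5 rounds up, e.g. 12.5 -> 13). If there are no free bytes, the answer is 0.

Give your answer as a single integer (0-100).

Op 1: a = malloc(14) -> a = 0; heap: [0-13 ALLOC][14-47 FREE]
Op 2: a = realloc(a, 21) -> a = 0; heap: [0-20 ALLOC][21-47 FREE]
Op 3: b = malloc(7) -> b = 21; heap: [0-20 ALLOC][21-27 ALLOC][28-47 FREE]
Op 4: a = realloc(a, 12) -> a = 0; heap: [0-11 ALLOC][12-20 FREE][21-27 ALLOC][28-47 FREE]
Free blocks: [9 20] total_free=29 largest=20 -> 100*(29-20)/29 = 900/29 ≈ 31.034 -> rounds to 31

Answer: 31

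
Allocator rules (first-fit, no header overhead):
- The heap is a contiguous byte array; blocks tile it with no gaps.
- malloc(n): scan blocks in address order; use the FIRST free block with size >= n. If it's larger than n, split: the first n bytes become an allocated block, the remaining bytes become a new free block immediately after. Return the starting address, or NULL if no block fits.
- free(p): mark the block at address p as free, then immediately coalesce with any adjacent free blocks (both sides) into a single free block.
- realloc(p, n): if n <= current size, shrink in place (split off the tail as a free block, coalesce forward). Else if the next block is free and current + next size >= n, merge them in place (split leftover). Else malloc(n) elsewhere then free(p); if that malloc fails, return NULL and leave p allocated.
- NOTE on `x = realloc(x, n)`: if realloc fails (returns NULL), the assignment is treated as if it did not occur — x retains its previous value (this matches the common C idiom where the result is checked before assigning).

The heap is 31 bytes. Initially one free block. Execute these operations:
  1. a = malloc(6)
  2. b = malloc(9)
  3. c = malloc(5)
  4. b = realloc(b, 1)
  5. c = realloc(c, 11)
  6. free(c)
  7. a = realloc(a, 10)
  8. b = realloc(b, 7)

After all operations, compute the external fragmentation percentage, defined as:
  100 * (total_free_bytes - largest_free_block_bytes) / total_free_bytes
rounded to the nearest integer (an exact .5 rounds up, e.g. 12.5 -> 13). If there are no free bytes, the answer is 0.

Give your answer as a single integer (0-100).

Answer: 50

Derivation:
Op 1: a = malloc(6) -> a = 0; heap: [0-5 ALLOC][6-30 FREE]
Op 2: b = malloc(9) -> b = 6; heap: [0-5 ALLOC][6-14 ALLOC][15-30 FREE]
Op 3: c = malloc(5) -> c = 15; heap: [0-5 ALLOC][6-14 ALLOC][15-19 ALLOC][20-30 FREE]
Op 4: b = realloc(b, 1) -> b = 6; heap: [0-5 ALLOC][6-6 ALLOC][7-14 FREE][15-19 ALLOC][20-30 FREE]
Op 5: c = realloc(c, 11) -> c = 15; heap: [0-5 ALLOC][6-6 ALLOC][7-14 FREE][15-25 ALLOC][26-30 FREE]
Op 6: free(c) -> (freed c); heap: [0-5 ALLOC][6-6 ALLOC][7-30 FREE]
Op 7: a = realloc(a, 10) -> a = 7; heap: [0-5 FREE][6-6 ALLOC][7-16 ALLOC][17-30 FREE]
Op 8: b = realloc(b, 7) -> b = 17; heap: [0-6 FREE][7-16 ALLOC][17-23 ALLOC][24-30 FREE]
Free blocks: [7 7] total_free=14 largest=7 -> 100*(14-7)/14 = 700/14 = 50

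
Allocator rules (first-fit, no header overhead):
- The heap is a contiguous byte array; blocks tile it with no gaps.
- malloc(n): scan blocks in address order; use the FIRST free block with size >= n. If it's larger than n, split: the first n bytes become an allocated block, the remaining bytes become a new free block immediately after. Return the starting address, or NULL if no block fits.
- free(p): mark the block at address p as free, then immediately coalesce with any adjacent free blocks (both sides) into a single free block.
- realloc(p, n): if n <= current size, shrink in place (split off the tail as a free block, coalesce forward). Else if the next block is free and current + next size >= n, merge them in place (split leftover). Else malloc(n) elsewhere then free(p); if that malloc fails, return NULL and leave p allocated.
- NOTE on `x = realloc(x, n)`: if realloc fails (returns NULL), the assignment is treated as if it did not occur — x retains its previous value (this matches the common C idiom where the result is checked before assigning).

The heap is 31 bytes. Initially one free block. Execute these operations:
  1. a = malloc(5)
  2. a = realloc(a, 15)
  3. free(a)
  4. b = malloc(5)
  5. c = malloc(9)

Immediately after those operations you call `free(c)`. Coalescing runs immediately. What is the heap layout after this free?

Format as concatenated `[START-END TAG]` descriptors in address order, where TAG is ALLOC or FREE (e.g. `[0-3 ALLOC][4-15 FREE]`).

Op 1: a = malloc(5) -> a = 0; heap: [0-4 ALLOC][5-30 FREE]
Op 2: a = realloc(a, 15) -> a = 0; heap: [0-14 ALLOC][15-30 FREE]
Op 3: free(a) -> (freed a); heap: [0-30 FREE]
Op 4: b = malloc(5) -> b = 0; heap: [0-4 ALLOC][5-30 FREE]
Op 5: c = malloc(9) -> c = 5; heap: [0-4 ALLOC][5-13 ALLOC][14-30 FREE]
free(c): c = 5 -> block [5-13 ALLOC]; mark free, coalesce with adjacent free neighbors -> [0-4 ALLOC][5-30 FREE]

Answer: [0-4 ALLOC][5-30 FREE]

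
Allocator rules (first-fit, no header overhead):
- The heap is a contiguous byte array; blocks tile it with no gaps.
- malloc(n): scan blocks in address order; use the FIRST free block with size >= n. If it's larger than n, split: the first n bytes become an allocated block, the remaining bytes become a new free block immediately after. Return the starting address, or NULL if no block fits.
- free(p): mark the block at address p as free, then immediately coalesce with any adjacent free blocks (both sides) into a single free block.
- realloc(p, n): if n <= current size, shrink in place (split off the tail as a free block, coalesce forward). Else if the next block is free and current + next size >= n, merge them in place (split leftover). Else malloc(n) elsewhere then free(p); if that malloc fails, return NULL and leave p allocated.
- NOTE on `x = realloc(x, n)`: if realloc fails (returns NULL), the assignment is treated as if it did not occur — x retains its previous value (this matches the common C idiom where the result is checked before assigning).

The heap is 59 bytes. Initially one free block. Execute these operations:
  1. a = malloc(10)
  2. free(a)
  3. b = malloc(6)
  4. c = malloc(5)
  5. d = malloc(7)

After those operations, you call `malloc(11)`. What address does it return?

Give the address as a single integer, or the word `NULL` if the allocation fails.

Answer: 18

Derivation:
Op 1: a = malloc(10) -> a = 0; heap: [0-9 ALLOC][10-58 FREE]
Op 2: free(a) -> (freed a); heap: [0-58 FREE]
Op 3: b = malloc(6) -> b = 0; heap: [0-5 ALLOC][6-58 FREE]
Op 4: c = malloc(5) -> c = 6; heap: [0-5 ALLOC][6-10 ALLOC][11-58 FREE]
Op 5: d = malloc(7) -> d = 11; heap: [0-5 ALLOC][6-10 ALLOC][11-17 ALLOC][18-58 FREE]
malloc(11): first-fit scan over [0-5 ALLOC][6-10 ALLOC][11-17 ALLOC][18-58 FREE] -> 18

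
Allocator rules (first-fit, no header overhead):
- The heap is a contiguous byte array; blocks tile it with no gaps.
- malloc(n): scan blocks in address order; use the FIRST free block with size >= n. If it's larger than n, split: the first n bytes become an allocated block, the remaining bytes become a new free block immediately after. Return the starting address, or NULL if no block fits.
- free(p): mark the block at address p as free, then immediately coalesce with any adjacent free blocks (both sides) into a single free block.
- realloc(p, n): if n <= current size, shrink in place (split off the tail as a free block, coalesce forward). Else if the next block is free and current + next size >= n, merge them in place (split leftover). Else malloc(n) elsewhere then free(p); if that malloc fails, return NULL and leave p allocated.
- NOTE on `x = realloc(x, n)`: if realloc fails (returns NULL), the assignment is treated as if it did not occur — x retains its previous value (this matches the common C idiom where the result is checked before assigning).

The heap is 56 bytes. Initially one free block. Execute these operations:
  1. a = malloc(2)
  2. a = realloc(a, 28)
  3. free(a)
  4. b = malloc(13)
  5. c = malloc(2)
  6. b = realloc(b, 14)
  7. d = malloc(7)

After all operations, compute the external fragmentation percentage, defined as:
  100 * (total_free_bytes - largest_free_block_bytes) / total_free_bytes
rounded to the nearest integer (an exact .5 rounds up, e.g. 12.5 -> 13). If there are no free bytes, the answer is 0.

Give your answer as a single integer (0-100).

Op 1: a = malloc(2) -> a = 0; heap: [0-1 ALLOC][2-55 FREE]
Op 2: a = realloc(a, 28) -> a = 0; heap: [0-27 ALLOC][28-55 FREE]
Op 3: free(a) -> (freed a); heap: [0-55 FREE]
Op 4: b = malloc(13) -> b = 0; heap: [0-12 ALLOC][13-55 FREE]
Op 5: c = malloc(2) -> c = 13; heap: [0-12 ALLOC][13-14 ALLOC][15-55 FREE]
Op 6: b = realloc(b, 14) -> b = 15; heap: [0-12 FREE][13-14 ALLOC][15-28 ALLOC][29-55 FREE]
Op 7: d = malloc(7) -> d = 0; heap: [0-6 ALLOC][7-12 FREE][13-14 ALLOC][15-28 ALLOC][29-55 FREE]
Free blocks: [6 27] total_free=33 largest=27 -> 100*(33-27)/33 = 600/33 ≈ 18.182 -> rounds to 18

Answer: 18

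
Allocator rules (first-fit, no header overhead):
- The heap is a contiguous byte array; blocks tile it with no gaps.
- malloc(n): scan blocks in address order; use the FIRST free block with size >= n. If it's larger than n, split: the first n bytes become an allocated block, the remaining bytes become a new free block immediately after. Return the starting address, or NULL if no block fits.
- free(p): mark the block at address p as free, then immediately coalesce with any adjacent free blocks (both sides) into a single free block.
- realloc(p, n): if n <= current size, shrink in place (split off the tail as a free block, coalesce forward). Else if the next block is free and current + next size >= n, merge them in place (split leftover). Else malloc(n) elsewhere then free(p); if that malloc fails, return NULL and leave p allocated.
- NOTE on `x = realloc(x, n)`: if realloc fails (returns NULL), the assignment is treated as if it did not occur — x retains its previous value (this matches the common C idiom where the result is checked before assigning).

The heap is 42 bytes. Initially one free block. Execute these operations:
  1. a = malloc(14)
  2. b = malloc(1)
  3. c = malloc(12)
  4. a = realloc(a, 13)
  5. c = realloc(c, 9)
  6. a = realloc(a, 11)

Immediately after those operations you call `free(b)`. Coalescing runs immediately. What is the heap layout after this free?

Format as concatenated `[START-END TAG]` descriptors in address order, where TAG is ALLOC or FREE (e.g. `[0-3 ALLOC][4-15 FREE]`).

Op 1: a = malloc(14) -> a = 0; heap: [0-13 ALLOC][14-41 FREE]
Op 2: b = malloc(1) -> b = 14; heap: [0-13 ALLOC][14-14 ALLOC][15-41 FREE]
Op 3: c = malloc(12) -> c = 15; heap: [0-13 ALLOC][14-14 ALLOC][15-26 ALLOC][27-41 FREE]
Op 4: a = realloc(a, 13) -> a = 0; heap: [0-12 ALLOC][13-13 FREE][14-14 ALLOC][15-26 ALLOC][27-41 FREE]
Op 5: c = realloc(c, 9) -> c = 15; heap: [0-12 ALLOC][13-13 FREE][14-14 ALLOC][15-23 ALLOC][24-41 FREE]
Op 6: a = realloc(a, 11) -> a = 0; heap: [0-10 ALLOC][11-13 FREE][14-14 ALLOC][15-23 ALLOC][24-41 FREE]
free(b): b = 14 -> block [14-14 ALLOC]; mark free, coalesce with adjacent free neighbors -> [0-10 ALLOC][11-14 FREE][15-23 ALLOC][24-41 FREE]

Answer: [0-10 ALLOC][11-14 FREE][15-23 ALLOC][24-41 FREE]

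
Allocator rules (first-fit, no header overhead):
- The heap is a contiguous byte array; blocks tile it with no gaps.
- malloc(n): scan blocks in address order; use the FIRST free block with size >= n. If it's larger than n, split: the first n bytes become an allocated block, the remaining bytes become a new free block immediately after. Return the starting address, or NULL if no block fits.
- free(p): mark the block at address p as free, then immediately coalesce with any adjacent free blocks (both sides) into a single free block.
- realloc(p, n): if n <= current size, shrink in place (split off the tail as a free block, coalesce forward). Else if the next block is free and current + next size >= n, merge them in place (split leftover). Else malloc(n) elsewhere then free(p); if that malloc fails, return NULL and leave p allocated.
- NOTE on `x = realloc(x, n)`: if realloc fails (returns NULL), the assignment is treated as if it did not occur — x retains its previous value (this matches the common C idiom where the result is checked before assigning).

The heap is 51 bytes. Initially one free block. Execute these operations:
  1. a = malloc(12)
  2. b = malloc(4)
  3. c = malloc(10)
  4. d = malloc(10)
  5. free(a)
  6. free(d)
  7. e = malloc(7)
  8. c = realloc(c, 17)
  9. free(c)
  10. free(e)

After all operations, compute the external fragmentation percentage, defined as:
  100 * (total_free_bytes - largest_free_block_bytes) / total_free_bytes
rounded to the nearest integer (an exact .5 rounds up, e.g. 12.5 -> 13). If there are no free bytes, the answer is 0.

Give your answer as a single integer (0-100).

Answer: 26

Derivation:
Op 1: a = malloc(12) -> a = 0; heap: [0-11 ALLOC][12-50 FREE]
Op 2: b = malloc(4) -> b = 12; heap: [0-11 ALLOC][12-15 ALLOC][16-50 FREE]
Op 3: c = malloc(10) -> c = 16; heap: [0-11 ALLOC][12-15 ALLOC][16-25 ALLOC][26-50 FREE]
Op 4: d = malloc(10) -> d = 26; heap: [0-11 ALLOC][12-15 ALLOC][16-25 ALLOC][26-35 ALLOC][36-50 FREE]
Op 5: free(a) -> (freed a); heap: [0-11 FREE][12-15 ALLOC][16-25 ALLOC][26-35 ALLOC][36-50 FREE]
Op 6: free(d) -> (freed d); heap: [0-11 FREE][12-15 ALLOC][16-25 ALLOC][26-50 FREE]
Op 7: e = malloc(7) -> e = 0; heap: [0-6 ALLOC][7-11 FREE][12-15 ALLOC][16-25 ALLOC][26-50 FREE]
Op 8: c = realloc(c, 17) -> c = 16; heap: [0-6 ALLOC][7-11 FREE][12-15 ALLOC][16-32 ALLOC][33-50 FREE]
Op 9: free(c) -> (freed c); heap: [0-6 ALLOC][7-11 FREE][12-15 ALLOC][16-50 FREE]
Op 10: free(e) -> (freed e); heap: [0-11 FREE][12-15 ALLOC][16-50 FREE]
Free blocks: [12 35] total_free=47 largest=35 -> 100*(47-35)/47 = 1200/47 ≈ 25.532 -> rounds to 26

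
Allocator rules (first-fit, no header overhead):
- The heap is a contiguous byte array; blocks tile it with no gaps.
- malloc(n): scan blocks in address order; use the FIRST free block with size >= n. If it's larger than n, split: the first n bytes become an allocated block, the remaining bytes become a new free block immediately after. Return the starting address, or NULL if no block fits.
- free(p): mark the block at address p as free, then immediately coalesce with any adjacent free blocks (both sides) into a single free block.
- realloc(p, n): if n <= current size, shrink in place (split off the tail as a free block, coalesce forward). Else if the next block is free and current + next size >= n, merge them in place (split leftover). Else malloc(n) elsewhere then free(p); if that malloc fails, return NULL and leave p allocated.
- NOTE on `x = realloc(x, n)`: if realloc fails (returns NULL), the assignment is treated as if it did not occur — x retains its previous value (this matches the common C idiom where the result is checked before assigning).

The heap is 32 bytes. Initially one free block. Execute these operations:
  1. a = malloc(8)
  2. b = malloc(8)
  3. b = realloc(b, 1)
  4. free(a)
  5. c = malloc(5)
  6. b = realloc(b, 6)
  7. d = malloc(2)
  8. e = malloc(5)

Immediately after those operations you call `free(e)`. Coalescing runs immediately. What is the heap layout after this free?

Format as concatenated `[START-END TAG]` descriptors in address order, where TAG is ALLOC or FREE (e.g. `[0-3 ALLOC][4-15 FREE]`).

Answer: [0-4 ALLOC][5-6 ALLOC][7-7 FREE][8-13 ALLOC][14-31 FREE]

Derivation:
Op 1: a = malloc(8) -> a = 0; heap: [0-7 ALLOC][8-31 FREE]
Op 2: b = malloc(8) -> b = 8; heap: [0-7 ALLOC][8-15 ALLOC][16-31 FREE]
Op 3: b = realloc(b, 1) -> b = 8; heap: [0-7 ALLOC][8-8 ALLOC][9-31 FREE]
Op 4: free(a) -> (freed a); heap: [0-7 FREE][8-8 ALLOC][9-31 FREE]
Op 5: c = malloc(5) -> c = 0; heap: [0-4 ALLOC][5-7 FREE][8-8 ALLOC][9-31 FREE]
Op 6: b = realloc(b, 6) -> b = 8; heap: [0-4 ALLOC][5-7 FREE][8-13 ALLOC][14-31 FREE]
Op 7: d = malloc(2) -> d = 5; heap: [0-4 ALLOC][5-6 ALLOC][7-7 FREE][8-13 ALLOC][14-31 FREE]
Op 8: e = malloc(5) -> e = 14; heap: [0-4 ALLOC][5-6 ALLOC][7-7 FREE][8-13 ALLOC][14-18 ALLOC][19-31 FREE]
free(e): e = 14 -> block [14-18 ALLOC]; mark free, coalesce with adjacent free neighbors -> [0-4 ALLOC][5-6 ALLOC][7-7 FREE][8-13 ALLOC][14-31 FREE]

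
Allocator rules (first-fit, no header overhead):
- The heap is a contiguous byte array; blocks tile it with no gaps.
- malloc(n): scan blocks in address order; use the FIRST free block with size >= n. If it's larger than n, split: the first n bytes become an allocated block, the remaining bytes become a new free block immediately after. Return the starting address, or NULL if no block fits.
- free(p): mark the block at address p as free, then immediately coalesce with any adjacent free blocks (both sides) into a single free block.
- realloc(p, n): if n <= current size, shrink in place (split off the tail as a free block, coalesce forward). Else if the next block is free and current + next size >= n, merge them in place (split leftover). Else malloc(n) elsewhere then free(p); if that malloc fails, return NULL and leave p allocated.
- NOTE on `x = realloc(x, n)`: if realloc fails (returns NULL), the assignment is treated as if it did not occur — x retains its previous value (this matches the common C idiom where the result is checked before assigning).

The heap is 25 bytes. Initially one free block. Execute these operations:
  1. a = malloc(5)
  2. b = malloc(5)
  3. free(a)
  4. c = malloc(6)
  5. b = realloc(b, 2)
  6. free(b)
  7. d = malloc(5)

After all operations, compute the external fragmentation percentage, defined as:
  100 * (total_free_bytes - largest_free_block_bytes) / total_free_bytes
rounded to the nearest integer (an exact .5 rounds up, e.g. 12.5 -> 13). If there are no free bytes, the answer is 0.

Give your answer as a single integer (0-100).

Op 1: a = malloc(5) -> a = 0; heap: [0-4 ALLOC][5-24 FREE]
Op 2: b = malloc(5) -> b = 5; heap: [0-4 ALLOC][5-9 ALLOC][10-24 FREE]
Op 3: free(a) -> (freed a); heap: [0-4 FREE][5-9 ALLOC][10-24 FREE]
Op 4: c = malloc(6) -> c = 10; heap: [0-4 FREE][5-9 ALLOC][10-15 ALLOC][16-24 FREE]
Op 5: b = realloc(b, 2) -> b = 5; heap: [0-4 FREE][5-6 ALLOC][7-9 FREE][10-15 ALLOC][16-24 FREE]
Op 6: free(b) -> (freed b); heap: [0-9 FREE][10-15 ALLOC][16-24 FREE]
Op 7: d = malloc(5) -> d = 0; heap: [0-4 ALLOC][5-9 FREE][10-15 ALLOC][16-24 FREE]
Free blocks: [5 9] total_free=14 largest=9 -> 100*(14-9)/14 = 500/14 ≈ 35.714 -> rounds to 36

Answer: 36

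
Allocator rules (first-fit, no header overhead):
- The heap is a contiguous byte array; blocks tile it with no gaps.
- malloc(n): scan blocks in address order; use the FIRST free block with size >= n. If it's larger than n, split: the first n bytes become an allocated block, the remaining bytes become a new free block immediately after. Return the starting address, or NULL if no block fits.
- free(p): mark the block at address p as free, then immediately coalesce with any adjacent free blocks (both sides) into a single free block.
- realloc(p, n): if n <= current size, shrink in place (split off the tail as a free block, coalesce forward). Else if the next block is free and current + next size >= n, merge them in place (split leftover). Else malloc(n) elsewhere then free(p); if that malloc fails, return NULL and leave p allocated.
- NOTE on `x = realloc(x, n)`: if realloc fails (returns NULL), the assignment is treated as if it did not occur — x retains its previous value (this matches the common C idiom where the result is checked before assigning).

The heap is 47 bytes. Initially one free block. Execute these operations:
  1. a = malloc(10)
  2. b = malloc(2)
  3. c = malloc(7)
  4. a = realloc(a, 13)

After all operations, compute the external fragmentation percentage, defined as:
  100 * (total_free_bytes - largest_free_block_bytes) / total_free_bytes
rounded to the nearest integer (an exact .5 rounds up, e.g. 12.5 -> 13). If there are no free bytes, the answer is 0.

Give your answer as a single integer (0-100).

Answer: 40

Derivation:
Op 1: a = malloc(10) -> a = 0; heap: [0-9 ALLOC][10-46 FREE]
Op 2: b = malloc(2) -> b = 10; heap: [0-9 ALLOC][10-11 ALLOC][12-46 FREE]
Op 3: c = malloc(7) -> c = 12; heap: [0-9 ALLOC][10-11 ALLOC][12-18 ALLOC][19-46 FREE]
Op 4: a = realloc(a, 13) -> a = 19; heap: [0-9 FREE][10-11 ALLOC][12-18 ALLOC][19-31 ALLOC][32-46 FREE]
Free blocks: [10 15] total_free=25 largest=15 -> 100*(25-15)/25 = 1000/25 = 40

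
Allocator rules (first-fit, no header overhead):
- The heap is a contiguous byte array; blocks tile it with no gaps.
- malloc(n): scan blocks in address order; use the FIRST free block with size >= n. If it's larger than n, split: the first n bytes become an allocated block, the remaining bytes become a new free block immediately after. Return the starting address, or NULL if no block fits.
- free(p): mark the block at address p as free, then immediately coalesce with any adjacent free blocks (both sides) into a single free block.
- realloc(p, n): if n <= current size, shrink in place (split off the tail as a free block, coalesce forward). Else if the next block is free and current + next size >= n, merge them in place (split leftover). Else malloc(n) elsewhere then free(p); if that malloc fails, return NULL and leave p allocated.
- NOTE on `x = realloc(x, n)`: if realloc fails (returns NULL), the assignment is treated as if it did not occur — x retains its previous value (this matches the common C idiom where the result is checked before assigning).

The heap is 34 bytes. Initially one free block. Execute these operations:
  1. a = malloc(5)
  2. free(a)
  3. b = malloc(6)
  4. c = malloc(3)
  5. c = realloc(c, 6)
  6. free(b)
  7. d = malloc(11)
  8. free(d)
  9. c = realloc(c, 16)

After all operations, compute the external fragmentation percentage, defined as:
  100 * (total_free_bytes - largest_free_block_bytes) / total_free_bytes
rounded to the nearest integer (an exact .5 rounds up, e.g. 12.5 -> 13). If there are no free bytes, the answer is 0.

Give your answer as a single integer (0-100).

Op 1: a = malloc(5) -> a = 0; heap: [0-4 ALLOC][5-33 FREE]
Op 2: free(a) -> (freed a); heap: [0-33 FREE]
Op 3: b = malloc(6) -> b = 0; heap: [0-5 ALLOC][6-33 FREE]
Op 4: c = malloc(3) -> c = 6; heap: [0-5 ALLOC][6-8 ALLOC][9-33 FREE]
Op 5: c = realloc(c, 6) -> c = 6; heap: [0-5 ALLOC][6-11 ALLOC][12-33 FREE]
Op 6: free(b) -> (freed b); heap: [0-5 FREE][6-11 ALLOC][12-33 FREE]
Op 7: d = malloc(11) -> d = 12; heap: [0-5 FREE][6-11 ALLOC][12-22 ALLOC][23-33 FREE]
Op 8: free(d) -> (freed d); heap: [0-5 FREE][6-11 ALLOC][12-33 FREE]
Op 9: c = realloc(c, 16) -> c = 6; heap: [0-5 FREE][6-21 ALLOC][22-33 FREE]
Free blocks: [6 12] total_free=18 largest=12 -> 100*(18-12)/18 = 600/18 ≈ 33.333 -> rounds to 33

Answer: 33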